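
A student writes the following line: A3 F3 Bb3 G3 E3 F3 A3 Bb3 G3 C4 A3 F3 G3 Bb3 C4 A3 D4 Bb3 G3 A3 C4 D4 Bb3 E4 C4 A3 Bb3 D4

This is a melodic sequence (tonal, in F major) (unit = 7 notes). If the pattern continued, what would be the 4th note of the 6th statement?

The unit is 7 notes. Position-4 pitches of the 4 shown cells: G3, A3, Bb3, C4.
Each moves up a 2nd. Continuing: D4 → E4.

E4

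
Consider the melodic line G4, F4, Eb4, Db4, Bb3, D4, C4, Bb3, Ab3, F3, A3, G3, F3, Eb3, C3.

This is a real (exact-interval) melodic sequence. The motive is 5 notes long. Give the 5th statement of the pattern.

The 5-note cells begin on G4, D4, A3 — each down a 4th from the last.
Carrying on: E3 → B2.
Statement 5 starts on B2 and keeps the same exact contour: B2 A2 G2 F2 D2.

B2 A2 G2 F2 D2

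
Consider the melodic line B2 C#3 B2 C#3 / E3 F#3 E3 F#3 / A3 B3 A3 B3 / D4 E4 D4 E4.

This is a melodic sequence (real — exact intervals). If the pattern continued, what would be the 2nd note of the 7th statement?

With 4-note cells, note 2 of each statement runs C#3, F#3, B3, E4.
Each moves up a 4th. Continuing: A4 → D5 → G5.

G5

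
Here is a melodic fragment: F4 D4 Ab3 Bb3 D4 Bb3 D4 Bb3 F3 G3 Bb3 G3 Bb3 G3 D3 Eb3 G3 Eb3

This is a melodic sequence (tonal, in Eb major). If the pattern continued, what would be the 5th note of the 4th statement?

The unit is 6 notes. Position-5 pitches of the 3 shown cells: D4, Bb3, G3.
Each moves down a 3rd; the next is Eb3.

Eb3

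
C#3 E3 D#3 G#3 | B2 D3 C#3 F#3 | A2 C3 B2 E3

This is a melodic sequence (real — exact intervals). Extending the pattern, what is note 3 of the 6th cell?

With 4-note cells, note 3 of each statement runs D#3, C#3, B2.
Each moves down a 2nd. Continuing: A2 → G2 → F2.

F2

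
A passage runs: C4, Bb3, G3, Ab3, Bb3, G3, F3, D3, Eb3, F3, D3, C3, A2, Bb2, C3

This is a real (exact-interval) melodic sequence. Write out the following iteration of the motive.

A2 G2 E2 F2 G2

Taking 5-note groups, the heads are C4, G3, D3: the pattern moves down a 4th.
From A2 the exact shape gives A2 G2 E2 F2 G2.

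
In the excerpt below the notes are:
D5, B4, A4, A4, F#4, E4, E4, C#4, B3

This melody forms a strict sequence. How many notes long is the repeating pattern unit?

There are 9 notes; a 3-note unit gives 3 cells:
D5 B4 A4 | A4 F#4 E4 | E4 C#4 B3
Every group is a transposition down a 4th of the one before; no shorter unit works.

3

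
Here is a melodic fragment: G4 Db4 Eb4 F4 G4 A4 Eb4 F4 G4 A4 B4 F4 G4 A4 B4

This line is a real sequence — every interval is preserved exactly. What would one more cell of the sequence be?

C#5 G4 A4 B4 C#5

Unit = 5 notes; the statements start on G4, A4, B4, moving up a 2nd each time.
From C#5 the exact shape gives C#5 G4 A4 B4 C#5.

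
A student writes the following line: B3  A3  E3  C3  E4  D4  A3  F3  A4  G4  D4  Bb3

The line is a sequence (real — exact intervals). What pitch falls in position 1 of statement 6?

C6

The unit is 4 notes. Position-1 pitches of the 3 shown cells: B3, E4, A4.
Extending up a 4th: D5 → G5 → C6.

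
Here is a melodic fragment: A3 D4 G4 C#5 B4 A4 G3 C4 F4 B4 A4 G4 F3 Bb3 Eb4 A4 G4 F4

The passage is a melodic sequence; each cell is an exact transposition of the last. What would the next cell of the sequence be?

Unit = 6 notes; the statements start on A3, G3, F3, moving down a 2nd each time.
Statement 4 starts on Eb3 and keeps the same exact contour: Eb3 Ab3 Db4 G4 F4 Eb4.

Eb3 Ab3 Db4 G4 F4 Eb4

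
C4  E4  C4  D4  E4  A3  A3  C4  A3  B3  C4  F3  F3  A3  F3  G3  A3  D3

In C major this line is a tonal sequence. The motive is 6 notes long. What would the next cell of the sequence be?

Unit = 6 notes; the statements start on C4, A3, F3, moving down a 3rd each time.
From D3 the diatonic shape gives D3 F3 D3 E3 F3 B2.

D3 F3 D3 E3 F3 B2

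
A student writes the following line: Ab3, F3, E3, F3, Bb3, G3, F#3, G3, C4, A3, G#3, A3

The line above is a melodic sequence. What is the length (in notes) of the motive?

4

Try groups of 4 (3 cells in 12 notes):
Ab3 F3 E3 F3 | Bb3 G3 F#3 G3 | C4 A3 G#3 A3
That's a consistent up a 2nd shift per cell, and no other grouping gives one.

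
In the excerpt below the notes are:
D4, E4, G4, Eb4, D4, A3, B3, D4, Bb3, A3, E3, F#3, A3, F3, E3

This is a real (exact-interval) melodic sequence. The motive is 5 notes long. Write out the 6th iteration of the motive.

C#2 D#2 F#2 D2 C#2

With a 5-note motive the entries are D4, A3, E3, each down a 4th from the previous.
Extending down a 4th: B2 → F#2 → C#2.
From C#2 the exact shape gives C#2 D#2 F#2 D2 C#2.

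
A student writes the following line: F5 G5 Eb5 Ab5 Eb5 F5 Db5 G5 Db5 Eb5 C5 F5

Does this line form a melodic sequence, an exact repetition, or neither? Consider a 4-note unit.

sequence

Each 4-note cell is the previous one transposed down a 2nd.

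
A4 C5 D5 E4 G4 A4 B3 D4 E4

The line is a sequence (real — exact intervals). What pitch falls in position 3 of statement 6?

Grouping in 3s, the 3rd note of each cell is D5, A4, E4.
Carrying that down a 4th forward: B3 → F#3 → C#3.

C#3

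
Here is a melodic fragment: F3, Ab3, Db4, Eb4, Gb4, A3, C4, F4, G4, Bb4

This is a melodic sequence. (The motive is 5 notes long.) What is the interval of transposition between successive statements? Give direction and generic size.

up a 3rd

Unit = 5 notes; the statements start on F3, A3, moving up a 3rd each time.
From F3 to A3: up a 3rd.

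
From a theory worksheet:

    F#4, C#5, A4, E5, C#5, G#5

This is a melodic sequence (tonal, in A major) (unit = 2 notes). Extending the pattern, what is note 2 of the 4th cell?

With 2-note cells, note 2 of each statement runs C#5, E5, G#5.
One more up a 3rd gives B5.

B5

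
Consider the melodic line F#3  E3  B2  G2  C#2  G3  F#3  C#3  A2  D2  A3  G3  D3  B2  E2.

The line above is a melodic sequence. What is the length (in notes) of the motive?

5

There are 15 notes; a 5-note unit gives 3 cells:
F#3 E3 B2 G2 C#2 | G3 F#3 C#3 A2 D2 | A3 G3 D3 B2 E2
That's a consistent up a 2nd shift per cell, and no other grouping gives one.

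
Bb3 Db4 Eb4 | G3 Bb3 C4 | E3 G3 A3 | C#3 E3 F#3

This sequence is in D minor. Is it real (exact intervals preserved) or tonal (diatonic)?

real

Each cell has the same semitone pattern (3, 2) — intervals are preserved exactly.
And Db4 lies outside D minor, so the sequence is real rather than tonal.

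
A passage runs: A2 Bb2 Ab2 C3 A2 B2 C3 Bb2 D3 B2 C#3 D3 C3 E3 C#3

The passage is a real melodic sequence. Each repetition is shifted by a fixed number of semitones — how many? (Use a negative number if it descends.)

The 5-note cells begin on A2, B2, C#3 — each up a 2nd from the last.
A2→B2 is 47 − 45 = 2 semitones.

2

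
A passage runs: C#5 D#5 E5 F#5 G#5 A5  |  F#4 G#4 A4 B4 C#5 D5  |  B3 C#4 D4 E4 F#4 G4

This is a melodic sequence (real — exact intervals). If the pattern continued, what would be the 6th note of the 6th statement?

Bb2

With 6-note cells, note 6 of each statement runs A5, D5, G4.
Each moves down a 5th. Continuing: C4 → F3 → Bb2.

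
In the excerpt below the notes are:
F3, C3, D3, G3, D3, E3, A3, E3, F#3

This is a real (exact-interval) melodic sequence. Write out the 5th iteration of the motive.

C#4 G#3 A#3

Unit = 3 notes; the statements start on F3, G3, A3, moving up a 2nd each time.
Extending up a 2nd: B3 → C#4.
So cell 5 is C#4 G#3 A#3.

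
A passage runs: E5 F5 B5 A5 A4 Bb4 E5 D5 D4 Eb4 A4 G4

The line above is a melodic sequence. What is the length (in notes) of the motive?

There are 12 notes; a 4-note unit gives 3 cells:
E5 F5 B5 A5 | A4 Bb4 E5 D5 | D4 Eb4 A4 G4
Each cell is the previous one down a 5th — so the unit is 4 notes.

4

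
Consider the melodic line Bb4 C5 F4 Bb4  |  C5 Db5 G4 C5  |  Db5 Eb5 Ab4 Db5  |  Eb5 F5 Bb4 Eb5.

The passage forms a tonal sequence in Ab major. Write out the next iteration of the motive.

F5 G5 C5 F5

With a 4-note motive the entries are Bb4, C5, Db5, Eb5, each up a 2nd from the previous.
So cell 5 is F5 G5 C5 F5.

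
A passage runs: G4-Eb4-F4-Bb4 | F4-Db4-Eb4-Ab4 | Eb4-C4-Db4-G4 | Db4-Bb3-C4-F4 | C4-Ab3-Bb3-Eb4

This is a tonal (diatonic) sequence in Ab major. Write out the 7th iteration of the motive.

Ab3 F3 G3 C4

The 4-note cells begin on G4, F4, Eb4, Db4, C4 — each down a 2nd from the last.
Carrying on: Bb3 → Ab3.
From Ab3 the diatonic shape gives Ab3 F3 G3 C4.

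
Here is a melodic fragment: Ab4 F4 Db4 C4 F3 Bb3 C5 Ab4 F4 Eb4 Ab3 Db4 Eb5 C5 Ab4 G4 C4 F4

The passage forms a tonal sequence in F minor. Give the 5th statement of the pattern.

With a 6-note motive the entries are Ab4, C5, Eb5, each up a 3rd from the previous.
Carrying on: G5 → Bb5.
So cell 5 is Bb5 G5 Eb5 Db5 G4 C5.

Bb5 G5 Eb5 Db5 G4 C5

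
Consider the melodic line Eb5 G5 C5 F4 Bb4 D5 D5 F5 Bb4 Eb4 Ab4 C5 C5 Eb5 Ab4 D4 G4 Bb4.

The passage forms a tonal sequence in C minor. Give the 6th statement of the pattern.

Taking 6-note groups, the heads are Eb5, D5, C5: the pattern moves down a 2nd.
Carrying on: Bb4 → Ab4 → G4.
From G4 the diatonic shape gives G4 Bb4 Eb4 Ab3 D4 F4.

G4 Bb4 Eb4 Ab3 D4 F4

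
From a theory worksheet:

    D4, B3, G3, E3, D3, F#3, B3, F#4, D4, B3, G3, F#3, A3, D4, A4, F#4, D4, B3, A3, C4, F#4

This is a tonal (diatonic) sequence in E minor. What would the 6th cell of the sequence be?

G5 E5 C5 A4 G4 B4 E5

Unit = 7 notes; the statements start on D4, F#4, A4, moving up a 3rd each time.
Extending up a 3rd: C5 → E5 → G5.
So cell 6 is G5 E5 C5 A4 G4 B4 E5.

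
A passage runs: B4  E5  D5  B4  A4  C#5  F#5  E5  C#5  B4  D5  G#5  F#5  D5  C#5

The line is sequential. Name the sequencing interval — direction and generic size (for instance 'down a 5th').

up a 2nd

With a 5-note motive the entries are B4, C#5, D5, each up a 2nd from the previous.
From B4 to C#5: up a 2nd.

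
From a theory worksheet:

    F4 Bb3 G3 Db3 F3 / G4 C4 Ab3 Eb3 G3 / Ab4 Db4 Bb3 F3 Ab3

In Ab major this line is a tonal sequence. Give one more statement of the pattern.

Bb4 Eb4 C4 G3 Bb3

Unit = 5 notes; the statements start on F4, G4, Ab4, moving up a 2nd each time.
So cell 4 is Bb4 Eb4 C4 G3 Bb3.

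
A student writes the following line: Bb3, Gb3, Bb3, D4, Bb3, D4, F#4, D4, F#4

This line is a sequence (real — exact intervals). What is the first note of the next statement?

Unit = 3 notes; the statements start on Bb3, D4, F#4, moving up a 3rd each time.
One more step up a 3rd gives A#4.

A#4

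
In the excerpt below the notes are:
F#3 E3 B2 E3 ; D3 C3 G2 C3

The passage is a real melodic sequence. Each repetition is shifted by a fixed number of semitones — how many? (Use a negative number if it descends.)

The 4-note cells begin on F#3, D3 — each down a 3rd from the last.
F#3 to D3 spans -4 semitones.

-4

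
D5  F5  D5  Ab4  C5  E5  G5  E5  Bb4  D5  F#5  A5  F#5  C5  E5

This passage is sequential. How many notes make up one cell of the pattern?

5

15 notes total. Splitting into 3 groups of 5:
D5 F5 D5 Ab4 C5 | E5 G5 E5 Bb4 D5 | F#5 A5 F#5 C5 E5
That's a consistent up a 2nd shift per cell, and no other grouping gives one.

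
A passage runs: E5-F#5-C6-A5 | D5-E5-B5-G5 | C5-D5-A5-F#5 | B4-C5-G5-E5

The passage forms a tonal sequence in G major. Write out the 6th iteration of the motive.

G4 A4 E5 C5

Taking 4-note groups, the heads are E5, D5, C5, B4: the pattern moves down a 2nd.
Carrying on: A4 → G4.
Statement 6 starts on G4 and keeps the same diatonic contour: G4 A4 E5 C5.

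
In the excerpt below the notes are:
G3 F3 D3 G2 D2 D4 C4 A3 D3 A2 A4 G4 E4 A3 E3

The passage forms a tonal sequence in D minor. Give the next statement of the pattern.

E5 D5 Bb4 E4 Bb3

The 5-note cells begin on G3, D4, A4 — each up a 5th from the last.
Statement 4 starts on E5 and keeps the same diatonic contour: E5 D5 Bb4 E4 Bb3.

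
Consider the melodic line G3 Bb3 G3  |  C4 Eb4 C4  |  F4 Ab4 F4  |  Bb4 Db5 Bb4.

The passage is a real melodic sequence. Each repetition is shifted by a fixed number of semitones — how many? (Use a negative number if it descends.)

Unit = 3 notes; the statements start on G3, C4, F4, Bb4, moving up a 4th each time.
G3 to C4 spans +5 semitones.

5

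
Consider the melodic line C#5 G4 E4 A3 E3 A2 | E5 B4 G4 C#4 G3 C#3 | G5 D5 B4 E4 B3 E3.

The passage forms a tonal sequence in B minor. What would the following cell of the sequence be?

B5 F#5 D5 G4 D4 G3

Taking 6-note groups, the heads are C#5, E5, G5: the pattern moves up a 3rd.
So cell 4 is B5 F#5 D5 G4 D4 G3.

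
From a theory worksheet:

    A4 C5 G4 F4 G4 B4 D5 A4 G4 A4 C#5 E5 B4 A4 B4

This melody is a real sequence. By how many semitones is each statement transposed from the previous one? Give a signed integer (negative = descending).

2

Unit = 5 notes; the statements start on A4, B4, C#5, moving up a 2nd each time.
A4 to B4 spans +2 semitones.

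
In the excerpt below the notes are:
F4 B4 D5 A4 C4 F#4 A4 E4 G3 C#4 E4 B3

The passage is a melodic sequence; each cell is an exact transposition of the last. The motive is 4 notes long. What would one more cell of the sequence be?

D3 G#3 B3 F#3

Unit = 4 notes; the statements start on F4, C4, G3, moving down a 4th each time.
So cell 4 is D3 G#3 B3 F#3.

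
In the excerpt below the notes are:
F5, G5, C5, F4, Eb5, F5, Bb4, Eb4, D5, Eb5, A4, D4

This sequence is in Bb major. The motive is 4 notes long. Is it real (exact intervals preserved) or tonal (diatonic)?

tonal

Every note is diatonic to Bb major.
Cell 1 has +2 semitones from note 1 to 2, but cell 3 has +1 — the interval quality changes while the contour stays the same, which is the hallmark of a tonal sequence.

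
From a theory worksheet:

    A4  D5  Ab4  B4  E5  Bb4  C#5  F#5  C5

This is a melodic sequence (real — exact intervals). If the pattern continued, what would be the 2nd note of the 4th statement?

G#5

The unit is 3 notes. Position-2 pitches of the 3 shown cells: D5, E5, F#5.
Each moves up a 2nd; the next is G#5.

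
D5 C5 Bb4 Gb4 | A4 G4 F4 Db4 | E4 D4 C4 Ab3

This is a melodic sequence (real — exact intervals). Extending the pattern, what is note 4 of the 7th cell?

C2

The unit is 4 notes. Position-4 pitches of the 3 shown cells: Gb4, Db4, Ab3.
Carrying that down a 4th forward: Eb3 → Bb2 → F2 → C2.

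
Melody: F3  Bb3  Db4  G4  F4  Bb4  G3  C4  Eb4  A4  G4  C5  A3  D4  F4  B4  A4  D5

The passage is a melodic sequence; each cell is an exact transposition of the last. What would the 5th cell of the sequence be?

Taking 6-note groups, the heads are F3, G3, A3: the pattern moves up a 2nd.
Extending up a 2nd: B3 → C#4.
So cell 5 is C#4 F#4 A4 D#5 C#5 F#5.

C#4 F#4 A4 D#5 C#5 F#5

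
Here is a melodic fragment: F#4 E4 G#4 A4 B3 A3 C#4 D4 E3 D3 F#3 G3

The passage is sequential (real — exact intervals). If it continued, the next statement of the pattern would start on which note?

The 4-note cells begin on F#4, B3, E3 — each down a 5th from the last.
The next head, down a 5th from E3, is A2.

A2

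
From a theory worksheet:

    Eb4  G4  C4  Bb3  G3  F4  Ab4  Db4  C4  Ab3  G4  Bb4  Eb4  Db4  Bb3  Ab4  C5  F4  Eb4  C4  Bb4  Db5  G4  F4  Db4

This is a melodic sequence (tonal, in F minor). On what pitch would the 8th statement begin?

Unit = 5 notes; the statements start on Eb4, F4, G4, Ab4, Bb4, moving up a 2nd each time.
Continuing: C5 → Db5 → Eb5. Statement 8 starts on Eb5.

Eb5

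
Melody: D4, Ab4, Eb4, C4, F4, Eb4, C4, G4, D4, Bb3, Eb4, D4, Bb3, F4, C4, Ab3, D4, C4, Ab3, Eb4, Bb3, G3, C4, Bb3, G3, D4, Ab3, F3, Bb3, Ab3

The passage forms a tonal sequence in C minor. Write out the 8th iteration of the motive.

The 6-note cells begin on D4, C4, Bb3, Ab3, G3 — each down a 2nd from the last.
Carrying on: F3 → Eb3 → D3.
Statement 8 starts on D3 and keeps the same diatonic contour: D3 Ab3 Eb3 C3 F3 Eb3.

D3 Ab3 Eb3 C3 F3 Eb3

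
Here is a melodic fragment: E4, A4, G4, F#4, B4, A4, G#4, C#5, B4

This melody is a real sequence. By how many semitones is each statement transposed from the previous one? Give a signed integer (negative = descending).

Unit = 3 notes; the statements start on E4, F#4, G#4, moving up a 2nd each time.
E4→F#4 is 66 − 64 = 2 semitones.

2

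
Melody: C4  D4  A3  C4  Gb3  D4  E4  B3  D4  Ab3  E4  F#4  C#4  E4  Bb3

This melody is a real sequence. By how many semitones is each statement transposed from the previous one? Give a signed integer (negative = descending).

2

Unit = 5 notes; the statements start on C4, D4, E4, moving up a 2nd each time.
C4→D4 is 62 − 60 = 2 semitones.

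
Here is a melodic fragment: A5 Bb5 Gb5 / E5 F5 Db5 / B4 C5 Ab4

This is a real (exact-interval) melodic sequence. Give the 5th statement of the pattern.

Unit = 3 notes; the statements start on A5, E5, B4, moving down a 4th each time.
Continuing the starts: F#4 → C#4.
Statement 5 starts on C#4 and keeps the same exact contour: C#4 D4 Bb3.

C#4 D4 Bb3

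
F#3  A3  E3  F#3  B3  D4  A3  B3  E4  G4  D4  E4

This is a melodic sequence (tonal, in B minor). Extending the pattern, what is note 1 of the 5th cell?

Grouping in 4s, the 1st note of each cell is F#3, B3, E4.
Extending up a 4th: A4 → D5.

D5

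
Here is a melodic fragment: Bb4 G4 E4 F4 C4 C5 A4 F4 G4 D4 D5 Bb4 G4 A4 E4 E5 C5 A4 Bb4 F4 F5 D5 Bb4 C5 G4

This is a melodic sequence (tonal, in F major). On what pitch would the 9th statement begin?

C6

Unit = 5 notes; the statements start on Bb4, C5, D5, E5, F5, moving up a 2nd each time.
Extending the heads up a 2nd: G5 → A5 → Bb5 → C6.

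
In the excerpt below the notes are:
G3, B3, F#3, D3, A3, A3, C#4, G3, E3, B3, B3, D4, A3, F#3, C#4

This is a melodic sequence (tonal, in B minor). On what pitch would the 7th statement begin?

Taking 5-note groups, the heads are G3, A3, B3: the pattern moves up a 2nd.
Continuing: C#4 → D4 → E4 → F#4. Statement 7 starts on F#4.

F#4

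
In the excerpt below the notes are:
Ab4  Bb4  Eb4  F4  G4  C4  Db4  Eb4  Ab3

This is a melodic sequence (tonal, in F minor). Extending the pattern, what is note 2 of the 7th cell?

The unit is 3 notes. Position-2 pitches of the 3 shown cells: Bb4, G4, Eb4.
Each moves down a 3rd. Continuing: C4 → Ab3 → F3 → Db3.

Db3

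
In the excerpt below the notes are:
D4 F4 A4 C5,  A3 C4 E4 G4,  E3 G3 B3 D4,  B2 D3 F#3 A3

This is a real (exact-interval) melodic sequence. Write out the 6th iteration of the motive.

With a 4-note motive the entries are D4, A3, E3, B2, each down a 4th from the previous.
Continuing the starts: F#2 → C#2.
So cell 6 is C#2 E2 G#2 B2.

C#2 E2 G#2 B2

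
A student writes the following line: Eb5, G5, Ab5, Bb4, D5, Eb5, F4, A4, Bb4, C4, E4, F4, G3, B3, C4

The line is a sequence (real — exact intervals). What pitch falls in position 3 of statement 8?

Grouping in 3s, the 3rd note of each cell is Ab5, Eb5, Bb4, F4, C4.
Extending down a 4th: G3 → D3 → A2.

A2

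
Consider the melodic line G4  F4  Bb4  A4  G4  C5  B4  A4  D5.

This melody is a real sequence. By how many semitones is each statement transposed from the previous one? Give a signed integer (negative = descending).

2

Unit = 3 notes; the statements start on G4, A4, B4, moving up a 2nd each time.
G4→A4 is 69 − 67 = 2 semitones.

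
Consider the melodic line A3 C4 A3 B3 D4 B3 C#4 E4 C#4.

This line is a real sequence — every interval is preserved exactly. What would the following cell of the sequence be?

D#4 F#4 D#4

With a 3-note motive the entries are A3, B3, C#4, each up a 2nd from the previous.
So cell 4 is D#4 F#4 D#4.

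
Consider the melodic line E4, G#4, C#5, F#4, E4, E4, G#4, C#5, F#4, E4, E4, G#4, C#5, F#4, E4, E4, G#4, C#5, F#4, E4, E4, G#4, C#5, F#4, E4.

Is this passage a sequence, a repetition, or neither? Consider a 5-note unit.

Each 5-note cell is identical (E4 G#4 C#5 F#4 E4), restated at the same pitch.

repetition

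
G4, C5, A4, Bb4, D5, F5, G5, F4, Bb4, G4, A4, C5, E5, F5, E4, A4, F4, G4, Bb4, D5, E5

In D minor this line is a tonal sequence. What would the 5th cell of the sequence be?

C4 F4 D4 E4 G4 Bb4 C5

The 7-note cells begin on G4, F4, E4 — each down a 2nd from the last.
Extending down a 2nd: D4 → C4.
Statement 5 starts on C4 and keeps the same diatonic contour: C4 F4 D4 E4 G4 Bb4 C5.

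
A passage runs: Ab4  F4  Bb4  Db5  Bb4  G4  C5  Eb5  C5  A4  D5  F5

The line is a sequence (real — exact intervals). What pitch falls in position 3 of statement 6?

Grouping in 4s, the 3rd note of each cell is Bb4, C5, D5.
Extending up a 2nd: E5 → F#5 → G#5.

G#5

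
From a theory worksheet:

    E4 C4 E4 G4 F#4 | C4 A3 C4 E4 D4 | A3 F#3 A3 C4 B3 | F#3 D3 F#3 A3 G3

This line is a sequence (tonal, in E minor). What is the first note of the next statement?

D3

Unit = 5 notes; the statements start on E4, C4, A3, F#3, moving down a 3rd each time.
The next head, down a 3rd from F#3, is D3.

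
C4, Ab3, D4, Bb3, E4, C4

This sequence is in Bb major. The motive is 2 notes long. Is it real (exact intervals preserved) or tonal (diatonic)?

Each cell has the same semitone pattern (-4,) — intervals are preserved exactly.
And Ab3 lies outside Bb major, so the sequence is real rather than tonal.

real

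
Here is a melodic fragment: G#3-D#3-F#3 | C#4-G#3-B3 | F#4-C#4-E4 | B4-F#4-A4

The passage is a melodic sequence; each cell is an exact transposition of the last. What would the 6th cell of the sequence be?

A5 E5 G5

Taking 3-note groups, the heads are G#3, C#4, F#4, B4: the pattern moves up a 4th.
Continuing the starts: E5 → A5.
So cell 6 is A5 E5 G5.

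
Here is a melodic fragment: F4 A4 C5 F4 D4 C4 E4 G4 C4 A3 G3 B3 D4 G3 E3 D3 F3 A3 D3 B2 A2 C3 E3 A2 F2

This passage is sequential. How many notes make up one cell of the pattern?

5

There are 25 notes; a 5-note unit gives 5 cells:
F4 A4 C5 F4 D4 | C4 E4 G4 C4 A3 | G3 B3 D4 G3 E3 | D3 F3 A3 D3 B2 | A2 C3 E3 A2 F2
That's a consistent down a 4th shift per cell, and no other grouping gives one.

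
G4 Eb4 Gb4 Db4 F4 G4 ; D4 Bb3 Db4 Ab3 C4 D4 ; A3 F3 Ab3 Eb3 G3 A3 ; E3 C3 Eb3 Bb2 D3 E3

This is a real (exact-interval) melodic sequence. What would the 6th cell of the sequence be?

The 6-note cells begin on G4, D4, A3, E3 — each down a 4th from the last.
Extending down a 4th: B2 → F#2.
From F#2 the exact shape gives F#2 D2 F2 C2 E2 F#2.

F#2 D2 F2 C2 E2 F#2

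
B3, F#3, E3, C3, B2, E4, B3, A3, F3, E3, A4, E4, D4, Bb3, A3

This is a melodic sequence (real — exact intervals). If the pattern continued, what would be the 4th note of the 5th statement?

Ab4

Grouping in 5s, the 4th note of each cell is C3, F3, Bb3.
Extending up a 4th: Eb4 → Ab4.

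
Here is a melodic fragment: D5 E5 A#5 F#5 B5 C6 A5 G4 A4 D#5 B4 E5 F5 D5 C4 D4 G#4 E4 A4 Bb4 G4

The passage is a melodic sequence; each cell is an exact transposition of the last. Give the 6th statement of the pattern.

Eb2 F2 B2 G2 C3 Db3 Bb2

The 7-note cells begin on D5, G4, C4 — each down a 5th from the last.
Continuing the starts: F3 → Bb2 → Eb2.
From Eb2 the exact shape gives Eb2 F2 B2 G2 C3 Db3 Bb2.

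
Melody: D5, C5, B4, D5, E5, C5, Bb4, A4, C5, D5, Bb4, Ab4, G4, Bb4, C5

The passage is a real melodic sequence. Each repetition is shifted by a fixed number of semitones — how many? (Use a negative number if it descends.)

Unit = 5 notes; the statements start on D5, C5, Bb4, moving down a 2nd each time.
D5 to C5 spans -2 semitones.

-2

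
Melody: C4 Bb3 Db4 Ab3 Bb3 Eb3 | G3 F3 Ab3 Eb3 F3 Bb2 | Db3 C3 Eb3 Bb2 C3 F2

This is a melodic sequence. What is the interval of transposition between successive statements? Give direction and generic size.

down a 4th

The 6-note cells begin on C4, G3, Db3 — each down a 4th from the last.
C4 to G3 is down a 4th.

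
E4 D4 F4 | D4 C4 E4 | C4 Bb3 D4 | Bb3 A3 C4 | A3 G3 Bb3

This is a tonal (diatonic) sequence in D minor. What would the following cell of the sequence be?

G3 F3 A3

With a 3-note motive the entries are E4, D4, C4, Bb3, A3, each down a 2nd from the previous.
From G3 the diatonic shape gives G3 F3 A3.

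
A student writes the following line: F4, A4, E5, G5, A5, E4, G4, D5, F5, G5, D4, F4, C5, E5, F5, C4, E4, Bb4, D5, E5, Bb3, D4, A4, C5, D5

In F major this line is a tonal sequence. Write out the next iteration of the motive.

A3 C4 G4 Bb4 C5

With a 5-note motive the entries are F4, E4, D4, C4, Bb3, each down a 2nd from the previous.
Statement 6 starts on A3 and keeps the same diatonic contour: A3 C4 G4 Bb4 C5.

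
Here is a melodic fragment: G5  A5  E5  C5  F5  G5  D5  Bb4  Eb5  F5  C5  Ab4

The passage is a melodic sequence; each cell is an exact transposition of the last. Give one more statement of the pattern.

Db5 Eb5 Bb4 Gb4

Taking 4-note groups, the heads are G5, F5, Eb5: the pattern moves down a 2nd.
So cell 4 is Db5 Eb5 Bb4 Gb4.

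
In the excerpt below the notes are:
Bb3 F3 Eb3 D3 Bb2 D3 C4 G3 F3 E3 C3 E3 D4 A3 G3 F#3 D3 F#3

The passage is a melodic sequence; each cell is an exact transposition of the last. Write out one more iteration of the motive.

With a 6-note motive the entries are Bb3, C4, D4, each up a 2nd from the previous.
From E4 the exact shape gives E4 B3 A3 G#3 E3 G#3.

E4 B3 A3 G#3 E3 G#3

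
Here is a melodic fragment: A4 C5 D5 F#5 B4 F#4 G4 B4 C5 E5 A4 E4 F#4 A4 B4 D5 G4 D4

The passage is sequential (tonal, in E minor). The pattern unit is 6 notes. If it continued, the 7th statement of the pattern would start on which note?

B3

Taking 6-note groups, the heads are A4, G4, F#4: the pattern moves down a 2nd.
Extending the heads down a 2nd: E4 → D4 → C4 → B3.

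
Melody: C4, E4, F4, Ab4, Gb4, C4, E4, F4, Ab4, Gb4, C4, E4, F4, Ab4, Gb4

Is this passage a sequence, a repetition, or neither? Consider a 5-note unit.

Each 5-note cell is identical (C4 E4 F4 Ab4 Gb4), restated at the same pitch.

repetition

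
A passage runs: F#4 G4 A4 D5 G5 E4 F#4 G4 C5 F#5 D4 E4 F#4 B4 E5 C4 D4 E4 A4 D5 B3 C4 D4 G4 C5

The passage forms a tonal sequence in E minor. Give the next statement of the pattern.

With a 5-note motive the entries are F#4, E4, D4, C4, B3, each down a 2nd from the previous.
So cell 6 is A3 B3 C4 F#4 B4.

A3 B3 C4 F#4 B4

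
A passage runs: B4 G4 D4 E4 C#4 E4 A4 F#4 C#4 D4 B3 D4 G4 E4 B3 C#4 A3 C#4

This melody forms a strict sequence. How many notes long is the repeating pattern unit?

6

18 notes total. Splitting into 3 groups of 6:
B4 G4 D4 E4 C#4 E4 | A4 F#4 C#4 D4 B3 D4 | G4 E4 B3 C#4 A3 C#4
Every group is a transposition down a 2nd of the one before; no shorter unit works.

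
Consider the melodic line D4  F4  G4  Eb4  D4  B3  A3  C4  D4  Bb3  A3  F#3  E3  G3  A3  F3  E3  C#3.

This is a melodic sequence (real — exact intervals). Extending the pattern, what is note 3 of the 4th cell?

Grouping in 6s, the 3rd note of each cell is G4, D4, A3.
From A3, down a 4th gives E3.

E3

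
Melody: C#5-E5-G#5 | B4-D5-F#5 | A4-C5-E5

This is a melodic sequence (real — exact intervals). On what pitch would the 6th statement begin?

Taking 3-note groups, the heads are C#5, B4, A4: the pattern moves down a 2nd.
Continuing: G4 → F4 → Eb4. Statement 6 starts on Eb4.

Eb4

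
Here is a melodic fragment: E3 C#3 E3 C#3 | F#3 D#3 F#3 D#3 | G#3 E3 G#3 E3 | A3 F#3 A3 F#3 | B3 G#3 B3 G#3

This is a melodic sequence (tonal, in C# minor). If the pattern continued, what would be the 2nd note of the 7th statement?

Grouping in 4s, the 2nd note of each cell is C#3, D#3, E3, F#3, G#3.
Carrying that up a 2nd forward: A3 → B3.

B3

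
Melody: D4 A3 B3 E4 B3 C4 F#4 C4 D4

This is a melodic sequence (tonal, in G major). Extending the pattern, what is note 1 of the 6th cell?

With 3-note cells, note 1 of each statement runs D4, E4, F#4.
Each moves up a 2nd. Continuing: G4 → A4 → B4.

B4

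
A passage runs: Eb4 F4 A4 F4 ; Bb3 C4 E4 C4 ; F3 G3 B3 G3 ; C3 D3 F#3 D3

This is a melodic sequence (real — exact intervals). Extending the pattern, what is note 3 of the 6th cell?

G#2

The unit is 4 notes. Position-3 pitches of the 4 shown cells: A4, E4, B3, F#3.
Each moves down a 4th. Continuing: C#3 → G#2.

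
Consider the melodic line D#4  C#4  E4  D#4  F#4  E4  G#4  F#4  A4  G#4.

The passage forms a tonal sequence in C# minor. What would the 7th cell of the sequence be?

C#5 B4

Taking 2-note groups, the heads are D#4, E4, F#4, G#4, A4: the pattern moves up a 2nd.
Carrying on: B4 → C#5.
Statement 7 starts on C#5 and keeps the same diatonic contour: C#5 B4.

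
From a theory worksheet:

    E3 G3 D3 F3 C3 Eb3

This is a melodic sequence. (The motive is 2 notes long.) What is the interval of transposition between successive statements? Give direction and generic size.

With a 2-note motive the entries are E3, D3, C3, each down a 2nd from the previous.
E3 to D3 is down a 2nd.

down a 2nd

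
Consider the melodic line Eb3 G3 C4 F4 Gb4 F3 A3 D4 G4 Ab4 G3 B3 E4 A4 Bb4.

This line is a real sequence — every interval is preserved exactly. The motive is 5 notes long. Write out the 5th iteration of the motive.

Unit = 5 notes; the statements start on Eb3, F3, G3, moving up a 2nd each time.
Continuing the starts: A3 → B3.
So cell 5 is B3 D#4 G#4 C#5 D5.

B3 D#4 G#4 C#5 D5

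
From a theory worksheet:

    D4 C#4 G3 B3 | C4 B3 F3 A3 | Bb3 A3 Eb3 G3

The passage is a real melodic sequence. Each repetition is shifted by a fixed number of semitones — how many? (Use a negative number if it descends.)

Unit = 4 notes; the statements start on D4, C4, Bb3, moving down a 2nd each time.
D4 to C4 spans -2 semitones.

-2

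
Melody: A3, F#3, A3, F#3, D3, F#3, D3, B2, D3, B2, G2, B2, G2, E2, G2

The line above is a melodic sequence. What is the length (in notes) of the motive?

3

Try groups of 3 (5 cells in 15 notes):
A3 F#3 A3 | F#3 D3 F#3 | D3 B2 D3 | B2 G2 B2 | G2 E2 G2
That's a consistent down a 3rd shift per cell, and no other grouping gives one.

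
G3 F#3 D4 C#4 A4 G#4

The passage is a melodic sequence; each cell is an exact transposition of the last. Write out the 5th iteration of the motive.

B5 A#5

With a 2-note motive the entries are G3, D4, A4, each up a 5th from the previous.
Carrying on: E5 → B5.
So cell 5 is B5 A#5.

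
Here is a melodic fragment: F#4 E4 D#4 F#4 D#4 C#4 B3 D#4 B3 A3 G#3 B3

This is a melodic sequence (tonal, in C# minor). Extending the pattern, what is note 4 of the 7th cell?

A2

The unit is 4 notes. Position-4 pitches of the 3 shown cells: F#4, D#4, B3.
Each moves down a 3rd. Continuing: G#3 → E3 → C#3 → A2.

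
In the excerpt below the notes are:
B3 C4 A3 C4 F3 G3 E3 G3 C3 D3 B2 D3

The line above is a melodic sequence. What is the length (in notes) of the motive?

Try groups of 4 (3 cells in 12 notes):
B3 C4 A3 C4 | F3 G3 E3 G3 | C3 D3 B2 D3
That's a consistent down a 4th shift per cell, and no other grouping gives one.

4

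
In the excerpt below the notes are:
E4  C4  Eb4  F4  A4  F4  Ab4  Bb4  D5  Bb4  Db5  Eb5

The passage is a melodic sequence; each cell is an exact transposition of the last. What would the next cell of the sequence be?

G5 Eb5 Gb5 Ab5

With a 4-note motive the entries are E4, A4, D5, each up a 4th from the previous.
So cell 4 is G5 Eb5 Gb5 Ab5.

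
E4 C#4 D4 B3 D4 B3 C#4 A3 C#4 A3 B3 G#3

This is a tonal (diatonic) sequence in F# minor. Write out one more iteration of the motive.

With a 4-note motive the entries are E4, D4, C#4, each down a 2nd from the previous.
So cell 4 is B3 G#3 A3 F#3.

B3 G#3 A3 F#3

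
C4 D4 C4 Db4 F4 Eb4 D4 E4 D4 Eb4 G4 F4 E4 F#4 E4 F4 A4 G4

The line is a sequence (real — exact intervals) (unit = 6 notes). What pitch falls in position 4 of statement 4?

G4

Grouping in 6s, the 4th note of each cell is Db4, Eb4, F4.
From F4, up a 2nd gives G4.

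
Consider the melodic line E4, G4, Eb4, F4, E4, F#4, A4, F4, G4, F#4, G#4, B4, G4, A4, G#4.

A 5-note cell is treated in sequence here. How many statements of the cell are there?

15 notes in groups of 5 gives 15/5 = 3 statements.
Starts: E4, F#4, G#4 — each up a 2nd.

3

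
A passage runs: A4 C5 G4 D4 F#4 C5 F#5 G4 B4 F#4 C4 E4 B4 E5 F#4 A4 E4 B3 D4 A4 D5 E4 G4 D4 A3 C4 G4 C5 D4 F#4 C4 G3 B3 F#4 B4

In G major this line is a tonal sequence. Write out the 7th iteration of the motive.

B3 D4 A3 E3 G3 D4 G4

The 7-note cells begin on A4, G4, F#4, E4, D4 — each down a 2nd from the last.
Carrying on: C4 → B3.
So cell 7 is B3 D4 A3 E3 G3 D4 G4.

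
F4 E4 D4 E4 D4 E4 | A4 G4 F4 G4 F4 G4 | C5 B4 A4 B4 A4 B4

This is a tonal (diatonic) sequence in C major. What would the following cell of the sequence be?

E5 D5 C5 D5 C5 D5

Unit = 6 notes; the statements start on F4, A4, C5, moving up a 3rd each time.
So cell 4 is E5 D5 C5 D5 C5 D5.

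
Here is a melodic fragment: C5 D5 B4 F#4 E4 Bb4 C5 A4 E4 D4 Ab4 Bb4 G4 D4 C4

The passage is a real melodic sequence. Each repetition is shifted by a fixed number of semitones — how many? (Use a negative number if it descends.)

-2

Unit = 5 notes; the statements start on C5, Bb4, Ab4, moving down a 2nd each time.
Counting half-steps from C5 to Bb4: -2.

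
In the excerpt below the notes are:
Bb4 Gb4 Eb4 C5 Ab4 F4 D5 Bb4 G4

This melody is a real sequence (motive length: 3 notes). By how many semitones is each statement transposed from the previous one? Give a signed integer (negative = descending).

Unit = 3 notes; the statements start on Bb4, C5, D5, moving up a 2nd each time.
Bb4 to C5 spans +2 semitones.

2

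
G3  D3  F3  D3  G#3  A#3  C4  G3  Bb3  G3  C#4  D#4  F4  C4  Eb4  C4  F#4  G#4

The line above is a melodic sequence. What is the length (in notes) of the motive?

6

18 notes total. Splitting into 3 groups of 6:
G3 D3 F3 D3 G#3 A#3 | C4 G3 Bb3 G3 C#4 D#4 | F4 C4 Eb4 C4 F#4 G#4
Every group is a transposition up a 4th of the one before; no shorter unit works.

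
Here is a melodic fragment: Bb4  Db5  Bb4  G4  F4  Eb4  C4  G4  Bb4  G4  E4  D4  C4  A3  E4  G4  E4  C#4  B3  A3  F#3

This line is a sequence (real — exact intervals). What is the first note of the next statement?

The 7-note cells begin on Bb4, G4, E4 — each down a 3rd from the last.
One more step down a 3rd gives C#4.

C#4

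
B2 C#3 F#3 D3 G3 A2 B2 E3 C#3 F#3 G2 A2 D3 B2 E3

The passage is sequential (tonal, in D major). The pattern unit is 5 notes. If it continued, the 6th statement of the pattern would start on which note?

The 5-note cells begin on B2, A2, G2 — each down a 2nd from the last.
Extending the heads down a 2nd: F#2 → E2 → D2.

D2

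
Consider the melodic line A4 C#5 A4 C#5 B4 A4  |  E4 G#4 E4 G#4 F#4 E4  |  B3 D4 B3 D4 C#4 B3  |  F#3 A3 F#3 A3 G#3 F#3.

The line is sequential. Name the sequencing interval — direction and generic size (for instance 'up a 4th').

With a 6-note motive the entries are A4, E4, B3, F#3, each down a 4th from the previous.
From A4 to E4: down a 4th.

down a 4th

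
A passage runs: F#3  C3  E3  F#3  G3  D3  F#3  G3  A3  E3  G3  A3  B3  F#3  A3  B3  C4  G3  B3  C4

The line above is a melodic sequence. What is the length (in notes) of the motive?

There are 20 notes; a 4-note unit gives 5 cells:
F#3 C3 E3 F#3 | G3 D3 F#3 G3 | A3 E3 G3 A3 | B3 F#3 A3 B3 | C4 G3 B3 C4
Every group is a transposition up a 2nd of the one before; no shorter unit works.

4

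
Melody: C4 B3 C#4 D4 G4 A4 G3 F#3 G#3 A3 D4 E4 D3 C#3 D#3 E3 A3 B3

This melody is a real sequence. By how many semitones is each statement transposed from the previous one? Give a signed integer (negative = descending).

The 6-note cells begin on C4, G3, D3 — each down a 4th from the last.
C4→G3 is 55 − 60 = -5 semitones.

-5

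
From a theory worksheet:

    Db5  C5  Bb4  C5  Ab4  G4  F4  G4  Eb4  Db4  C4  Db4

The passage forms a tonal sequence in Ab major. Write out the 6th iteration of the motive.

C3 Bb2 Ab2 Bb2

Taking 4-note groups, the heads are Db5, Ab4, Eb4: the pattern moves down a 4th.
Continuing the starts: Bb3 → F3 → C3.
Statement 6 starts on C3 and keeps the same diatonic contour: C3 Bb2 Ab2 Bb2.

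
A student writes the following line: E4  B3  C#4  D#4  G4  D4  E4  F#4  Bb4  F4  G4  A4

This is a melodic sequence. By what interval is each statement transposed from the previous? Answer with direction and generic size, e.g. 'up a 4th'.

up a 3rd

Unit = 4 notes; the statements start on E4, G4, Bb4, moving up a 3rd each time.
E4 to G4 is up a 3rd.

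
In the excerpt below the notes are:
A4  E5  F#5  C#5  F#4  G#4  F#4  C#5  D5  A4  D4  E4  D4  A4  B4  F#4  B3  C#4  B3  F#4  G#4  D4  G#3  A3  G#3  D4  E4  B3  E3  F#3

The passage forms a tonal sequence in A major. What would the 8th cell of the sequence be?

A2 E3 F#3 C#3 F#2 G#2

Unit = 6 notes; the statements start on A4, F#4, D4, B3, G#3, moving down a 3rd each time.
Continuing the starts: E3 → C#3 → A2.
So cell 8 is A2 E3 F#3 C#3 F#2 G#2.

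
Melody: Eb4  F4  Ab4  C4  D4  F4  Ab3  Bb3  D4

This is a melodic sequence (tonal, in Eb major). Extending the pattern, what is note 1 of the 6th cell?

Bb2

Grouping in 3s, the 1st note of each cell is Eb4, C4, Ab3.
Each moves down a 3rd. Continuing: F3 → D3 → Bb2.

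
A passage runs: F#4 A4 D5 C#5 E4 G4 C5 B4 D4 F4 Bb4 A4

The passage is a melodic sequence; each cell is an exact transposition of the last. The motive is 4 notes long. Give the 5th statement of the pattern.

Bb3 Db4 Gb4 F4

With a 4-note motive the entries are F#4, E4, D4, each down a 2nd from the previous.
Extending down a 2nd: C4 → Bb3.
So cell 5 is Bb3 Db4 Gb4 F4.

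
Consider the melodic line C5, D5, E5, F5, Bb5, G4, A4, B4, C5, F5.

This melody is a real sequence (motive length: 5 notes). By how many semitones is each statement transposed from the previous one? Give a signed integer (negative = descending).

Unit = 5 notes; the statements start on C5, G4, moving down a 4th each time.
Counting half-steps from C5 to G4: -5.

-5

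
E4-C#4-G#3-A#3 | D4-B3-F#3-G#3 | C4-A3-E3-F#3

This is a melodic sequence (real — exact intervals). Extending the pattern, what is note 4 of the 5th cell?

D3

Grouping in 4s, the 4th note of each cell is A#3, G#3, F#3.
Each moves down a 2nd. Continuing: E3 → D3.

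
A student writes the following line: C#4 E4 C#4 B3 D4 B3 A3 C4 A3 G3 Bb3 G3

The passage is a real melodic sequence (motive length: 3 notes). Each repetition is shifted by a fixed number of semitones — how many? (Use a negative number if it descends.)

-2

Unit = 3 notes; the statements start on C#4, B3, A3, G3, moving down a 2nd each time.
C#4→B3 is 59 − 61 = -2 semitones.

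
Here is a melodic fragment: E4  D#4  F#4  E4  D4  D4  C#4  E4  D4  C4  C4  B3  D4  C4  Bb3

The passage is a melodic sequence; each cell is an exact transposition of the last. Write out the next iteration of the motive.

Bb3 A3 C4 Bb3 Ab3

The 5-note cells begin on E4, D4, C4 — each down a 2nd from the last.
Statement 4 starts on Bb3 and keeps the same exact contour: Bb3 A3 C4 Bb3 Ab3.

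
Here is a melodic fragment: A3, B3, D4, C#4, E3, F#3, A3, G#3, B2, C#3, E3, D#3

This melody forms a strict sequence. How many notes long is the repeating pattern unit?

4

Try groups of 4 (3 cells in 12 notes):
A3 B3 D4 C#4 | E3 F#3 A3 G#3 | B2 C#3 E3 D#3
That's a consistent down a 4th shift per cell, and no other grouping gives one.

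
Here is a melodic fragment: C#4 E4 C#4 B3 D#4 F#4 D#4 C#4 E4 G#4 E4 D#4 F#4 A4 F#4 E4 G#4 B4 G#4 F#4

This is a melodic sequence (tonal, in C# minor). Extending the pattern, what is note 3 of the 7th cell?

B4

Grouping in 4s, the 3rd note of each cell is C#4, D#4, E4, F#4, G#4.
Carrying that up a 2nd forward: A4 → B4.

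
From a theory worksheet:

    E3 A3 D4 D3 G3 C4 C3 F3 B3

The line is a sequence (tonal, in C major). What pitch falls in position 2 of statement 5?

Grouping in 3s, the 2nd note of each cell is A3, G3, F3.
Carrying that down a 2nd forward: E3 → D3.

D3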